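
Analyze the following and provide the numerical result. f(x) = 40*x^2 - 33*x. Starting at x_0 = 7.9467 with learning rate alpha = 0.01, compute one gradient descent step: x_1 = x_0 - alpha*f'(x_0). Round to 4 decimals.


We compute the gradient at x_0 and apply the update.
f'(x) = 80*x - 33
f'(7.9467) = 80*7.9467 - 33 = 602.736
x_1 = 7.9467 - 0.01*602.736 = 1.9193


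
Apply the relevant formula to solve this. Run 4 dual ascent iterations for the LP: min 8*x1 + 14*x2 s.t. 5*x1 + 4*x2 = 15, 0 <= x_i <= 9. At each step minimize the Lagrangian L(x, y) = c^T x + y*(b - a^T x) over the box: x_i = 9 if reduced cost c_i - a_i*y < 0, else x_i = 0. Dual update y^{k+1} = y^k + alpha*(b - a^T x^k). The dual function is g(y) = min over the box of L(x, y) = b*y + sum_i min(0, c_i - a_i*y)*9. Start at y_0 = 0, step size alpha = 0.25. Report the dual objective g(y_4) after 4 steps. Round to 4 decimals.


Dual ascent for LP: min 8*x1 + 14*x2, 5*x1 + 4*x2 = 15, 0 <= x_i <= 9
Step 1: y^k = 0.0, reduced costs: (8.0, 14.0)
  x^k = (0.0, 0.0), subgradient = b - a^T x = 15.0
  y^{k+1} = 0.0 + 0.25*15.0 = 3.75
Step 2: y^k = 3.75, reduced costs: (-10.75, -1.0)
  x^k = (9.0, 9.0), subgradient = b - a^T x = -66.0
  y^{k+1} = 3.75 + 0.25*-66.0 = -12.75
Step 3: y^k = -12.75, reduced costs: (71.75, 65.0)
  x^k = (0.0, 0.0), subgradient = b - a^T x = 15.0
  y^{k+1} = -12.75 + 0.25*15.0 = -9.0
Step 4: y^k = -9.0, reduced costs: (53.0, 50.0)
  x^k = (0.0, 0.0), subgradient = b - a^T x = 15.0
  y^{k+1} = -9.0 + 0.25*15.0 = -5.25
Dual objective at y_4 = -5.25: reduced costs (34.25, 35.0), box minimizer x = (0.0, 0.0)
g(y_4) = b*y + (c1 - a1*y)*x1 + (c2 - a2*y)*x2 = 15*(-5.25) + 34.25*0.0 + 35.0*0.0 = -78.75 + 0.0 + 0.0 = -78.75


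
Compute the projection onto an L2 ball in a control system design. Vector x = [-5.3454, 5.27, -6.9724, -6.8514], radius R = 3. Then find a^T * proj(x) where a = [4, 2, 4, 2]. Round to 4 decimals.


Step 1: Compute ||x|| (intermediates to 6 decimals).
||x|| = sqrt((-5.3454)^2 + 5.27^2 + (-6.9724)^2 + (-6.8514)^2) = 12.324863
Step 2: Project.
Since ||x|| > R, scale = R/||x|| = 3/12.324863 = 0.24341, proj(x) = scale * x
proj(x) = [-1.301124, 1.282771, -1.697152, -1.667699]
Step 3: Dot product.
a^T * proj(x) = 4*(-1.301124) + 2*1.282771 + 4*(-1.697152) + 2*(-1.667699) = -12.763


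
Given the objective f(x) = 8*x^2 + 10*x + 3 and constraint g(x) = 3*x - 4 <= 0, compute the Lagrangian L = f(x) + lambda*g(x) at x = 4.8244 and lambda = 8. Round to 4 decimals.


Step 1: Evaluate f(x).
f(4.8244) = 8*4.8244^2 + 10*4.8244 + 3 = 237.4427
Step 2: Evaluate g(x).
g(4.8244) = 3*4.8244 - 4 = 10.4732
Step 3: Compute Lagrangian.
L = 237.4427 + 8*10.4732 = 321.2283


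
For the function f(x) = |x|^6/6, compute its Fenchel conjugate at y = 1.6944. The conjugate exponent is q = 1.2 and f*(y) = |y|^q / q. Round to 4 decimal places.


The conjugate exponent q satisfies 1/p + 1/q = 1.
p = 6, so q = 6/(6 - 1) = 1.2
|y|^q = 1.6944^1.2 = 1.8829
f*(1.6944) = 1.8829 / 1.2 = 1.5691


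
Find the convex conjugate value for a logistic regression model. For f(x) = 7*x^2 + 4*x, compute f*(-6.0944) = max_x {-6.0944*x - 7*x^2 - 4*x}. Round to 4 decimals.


f*(y) = sup_x {y*x - a*x^2 - b*x} = sup_x {(y-b)*x - a*x^2}
FOC: (y - b) - 2a*x = 0 => x* = (y - b)/(2a)
x* = (-6.0944 - 4)/(2*7) = -0.721
f*(-6.0944) = (y-b)^2/(4a) = (-6.0944 - 4)^2/(4*7)
= 101.8969/28 = 3.6392


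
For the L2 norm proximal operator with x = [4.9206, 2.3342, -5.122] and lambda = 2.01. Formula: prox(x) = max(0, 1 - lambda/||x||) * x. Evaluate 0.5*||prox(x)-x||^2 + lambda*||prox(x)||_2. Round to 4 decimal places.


Step 1: Compute ||x||.
||x|| = 7.4763
Step 2: Compute scaling factor.
scale = max(0, 1 - 2.01/7.4763) = 0.7312
Step 3: prox(x) = [3.5977, 1.7067, -3.745]
||prox(x)|| = 5.4663
Step 4: Proximal objective.
0.5*||prox-x||^2 = 2.0201
lambda*||prox|| = 10.9873
Total = 13.0074


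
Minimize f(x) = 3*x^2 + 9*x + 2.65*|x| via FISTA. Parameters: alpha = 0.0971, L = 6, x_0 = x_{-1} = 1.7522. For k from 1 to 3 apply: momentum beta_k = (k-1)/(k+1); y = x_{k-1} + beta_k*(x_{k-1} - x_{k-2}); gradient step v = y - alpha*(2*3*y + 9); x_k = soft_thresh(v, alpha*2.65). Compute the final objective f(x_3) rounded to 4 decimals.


FISTA on f(x) = 3*x^2 + 9*x + 2.65*|x|
L = 6, alpha = 0.0971
Iteration 1: beta = 0.0, y = 1.7522 + 0.0*(1.7522 - 1.7522) = 1.7522
  grad(y) = 19.5132, v = y - alpha*grad = -0.1425
  prox(v) = soft_thresh(-0.1425, 0.2573) = 0.0
Iteration 2: beta = 0.3333, y = 0.0 + 0.3333*(0.0 - 1.7522) = -0.5841
  grad(y) = 5.4956, v = y - alpha*grad = -1.1177
  prox(v) = soft_thresh(-1.1177, 0.2573) = -0.8604
Iteration 3: beta = 0.5, y = -0.8604 + 0.5*(-0.8604 - 0.0) = -1.2906
  grad(y) = 1.2566, v = y - alpha*grad = -1.4126
  prox(v) = soft_thresh(-1.4126, 0.2573) = -1.1553
f(x_3) = 3*(-1.1553)^2 + 9*(-1.1553) + 2.65*|-1.1553| = -3.332


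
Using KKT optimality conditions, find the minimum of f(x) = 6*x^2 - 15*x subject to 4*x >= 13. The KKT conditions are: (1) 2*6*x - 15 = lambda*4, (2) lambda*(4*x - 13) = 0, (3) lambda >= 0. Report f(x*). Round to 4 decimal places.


Step 1: Try lambda = 0 (constraint inactive).
x_unc = 15/(2*6) = 1.25
Check: 4*1.25 = 5.0 < 13 -- violated!
Step 2: Constraint must be active: 4*x = 13
x* = 13/4 = 3.25
lambda = (2*6*3.25 - 15)/4 = 6.0
Step 3: Compute optimal value.
f(x*) = 6*3.25^2 - 15*3.25 = 14.625


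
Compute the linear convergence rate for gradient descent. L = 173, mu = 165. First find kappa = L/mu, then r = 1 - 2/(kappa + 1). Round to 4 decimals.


Step 1: Compute the condition number.
kappa = L/mu = 173/165 = 1.0485
Step 2: Compute the convergence rate.
r = 1 - 2/(kappa + 1) = 1 - 2*mu/(L + mu) = (L - mu)/(L + mu) = 8/338 = 0.0237


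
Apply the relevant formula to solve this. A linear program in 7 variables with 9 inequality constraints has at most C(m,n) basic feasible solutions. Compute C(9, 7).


Each vertex corresponds to some choice of n active constraints out of m, so the number of vertices is at most C(m, n) = m! / (n!(m-n)!).
m = 9, n = 7
Numerator: 9 * 8 * 7 * 6 * 5 * 4 * 3
Denominator: 7! = 5040
C(9, 7) = 36


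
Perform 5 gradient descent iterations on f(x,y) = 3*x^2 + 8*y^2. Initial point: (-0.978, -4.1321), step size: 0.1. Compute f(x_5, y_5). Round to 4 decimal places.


Gradient descent on f(x,y) = 3*x^2 + 8*y^2.
Starting point: (-0.978, -4.1321), alpha = 0.1
Step 1: grad_x = 2*3*-0.978 = -5.868, grad_y = 2*8*-4.1321 = -66.1136
  x_1 = -0.978 - 0.1*-5.868 = -0.3912
  y_1 = -4.1321 - 0.1*-66.1136 = 2.4793
Step 2: grad_x = 2*3*-0.3912 = -2.3472, grad_y = 2*8*2.4793 = 39.6682
  x_2 = -0.3912 - 0.1*-2.3472 = -0.1565
  y_2 = 2.4793 - 0.1*39.6682 = -1.4876
Step 3: grad_x = 2*3*-0.1565 = -0.9389, grad_y = 2*8*-1.4876 = -23.8009
  x_3 = -0.1565 - 0.1*-0.9389 = -0.0626
  y_3 = -1.4876 - 0.1*-23.8009 = 0.8925
Step 4: grad_x = 2*3*-0.0626 = -0.3756, grad_y = 2*8*0.8925 = 14.2805
  x_4 = -0.0626 - 0.1*-0.3756 = -0.025
  y_4 = 0.8925 - 0.1*14.2805 = -0.5355
Step 5: grad_x = 2*3*-0.025 = -0.1502, grad_y = 2*8*-0.5355 = -8.5683
  x_5 = -0.025 - 0.1*-0.1502 = -0.01
  y_5 = -0.5355 - 0.1*-8.5683 = 0.3213
f(-0.01, 0.3213) = 3*(-0.01)^2 + 8*0.3213^2 = 0.8262


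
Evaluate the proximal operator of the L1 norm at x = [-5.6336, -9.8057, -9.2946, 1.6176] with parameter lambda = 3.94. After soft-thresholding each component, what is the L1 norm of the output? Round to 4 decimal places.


Soft-thresholding with lambda = 3.94:
prox(-5.6336) = sign(-5.6336)*max(|-5.6336| - 3.94, 0) = -1.6936
prox(-9.8057) = sign(-9.8057)*max(|-9.8057| - 3.94, 0) = -5.8657
prox(-9.2946) = sign(-9.2946)*max(|-9.2946| - 3.94, 0) = -5.3546
prox(1.6176) = sign(1.6176)*max(|1.6176| - 3.94, 0) = 0.0
prox(x) = [-1.6936, -5.8657, -5.3546, 0.0]
||prox(x)||_1 = 1.6936 + 5.8657 + 5.3546 + 0.0 = 12.9139


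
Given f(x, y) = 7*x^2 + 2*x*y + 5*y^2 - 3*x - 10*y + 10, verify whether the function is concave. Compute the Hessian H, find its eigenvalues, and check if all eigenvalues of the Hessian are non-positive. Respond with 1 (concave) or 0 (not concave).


The Hessian of f(x,y) = 7*x^2 + 2*x*y + 5*y^2 - 3*x - 10*y + 10 is:
H = [[14, 2], [2, 10]]
Trace = 14 + 10 = 24
Determinant = 14*10 - (2)^2 = 136
Discriminant = (24)^2 - 4*136 = 32.0
Eigenvalues: lambda_1 = 9.1716, lambda_2 = 14.8284
The function is not concave.

0


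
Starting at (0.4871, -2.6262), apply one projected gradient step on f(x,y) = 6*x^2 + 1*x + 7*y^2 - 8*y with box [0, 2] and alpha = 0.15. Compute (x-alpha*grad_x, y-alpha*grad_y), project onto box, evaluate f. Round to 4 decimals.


Step 1: Compute gradient at (0.4871, -2.6262).
grad_x = 2*6*0.4871 + 1 = 6.8452
grad_y = 2*7*-2.6262 - 8 = -44.7668
Step 2: Gradient step.
x_raw = 0.4871 - 0.15*6.8452 = -0.5397
y_raw = -2.6262 - 0.15*-44.7668 = 4.0888
Step 3: Project onto [0, 2].
x_proj = clip(-0.5397) = 0.0
y_proj = clip(4.0888) = 2.0
Step 4: Evaluate f.
f(0.0, 2.0) = 12.0


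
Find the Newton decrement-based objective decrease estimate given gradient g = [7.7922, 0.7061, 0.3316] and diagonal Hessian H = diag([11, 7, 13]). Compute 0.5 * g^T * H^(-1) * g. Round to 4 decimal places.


Step 1: H is diagonal, so H^(-1) * g = [0.7084, 0.1009, 0.0255].
Step 2: g^T H^(-1) g = sum_i g_i^2 / H_ii
  = (7.7922)^2/11 + (0.7061)^2/7 + (0.3316)^2/13
  = 5.5199 + 0.0712 + 0.0085 = 5.5995
Step 3: Objective decrease = 0.5 * g^T H^(-1) g = 2.7998


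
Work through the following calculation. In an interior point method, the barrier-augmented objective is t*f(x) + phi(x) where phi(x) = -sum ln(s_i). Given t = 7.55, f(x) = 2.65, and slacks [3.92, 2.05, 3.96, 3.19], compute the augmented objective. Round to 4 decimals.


Step 1: Compute log-barrier.
ln values: [1.3661, 0.7178, 1.3762, 1.16]
phi = -(1.3661 + 0.7178 + 1.3762 + 1.16) = -4.6202
Step 2: Compute augmented objective.
t*f(x) = 7.55*2.65 = 20.0075
Total = 20.0075 - 4.6202 = 15.3873


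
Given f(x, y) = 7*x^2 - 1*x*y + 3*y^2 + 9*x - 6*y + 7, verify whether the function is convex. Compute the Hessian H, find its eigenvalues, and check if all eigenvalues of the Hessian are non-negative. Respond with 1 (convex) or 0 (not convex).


The Hessian of f(x,y) = 7*x^2 - 1*x*y + 3*y^2 + 9*x - 6*y + 7 is:
H = [[14, -1], [-1, 6]]
Trace = 14 + 6 = 20
Determinant = 14*6 - (-1)^2 = 83
Discriminant = (20)^2 - 4*83 = 68.0
Eigenvalues: lambda_1 = 5.8769, lambda_2 = 14.1231
The function is convex.

1


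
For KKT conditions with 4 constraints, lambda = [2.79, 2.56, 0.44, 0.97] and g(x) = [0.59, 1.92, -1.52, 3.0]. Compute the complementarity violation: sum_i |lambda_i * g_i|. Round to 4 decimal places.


KKT complementary slackness check:
lambda_1 * g_1 = 2.79 * 0.59 = 1.6461
lambda_2 * g_2 = 2.56 * 1.92 = 4.9152
lambda_3 * g_3 = 0.44 * -1.52 = -0.6688
lambda_4 * g_4 = 0.97 * 3.0 = 2.91
Total violation = 1.6461 + 4.9152 + 0.6688 + 2.91 = 10.1401


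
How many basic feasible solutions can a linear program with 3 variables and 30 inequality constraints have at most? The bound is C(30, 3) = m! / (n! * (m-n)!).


Each vertex corresponds to some choice of n active constraints out of m, so the number of vertices is at most C(m, n) = m! / (n!(m-n)!).
m = 30, n = 3
Numerator: 30 * 29 * 28
Denominator: 3! = 6
C(30, 3) = 4060


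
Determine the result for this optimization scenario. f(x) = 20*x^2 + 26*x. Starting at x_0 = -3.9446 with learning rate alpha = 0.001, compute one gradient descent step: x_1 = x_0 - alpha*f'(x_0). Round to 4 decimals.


We compute the gradient at x_0 and apply the update.
f'(x) = 40*x + 26
f'(-3.9446) = 40*-3.9446 + 26 = -131.784
x_1 = -3.9446 - 0.001*-131.784 = -3.8128


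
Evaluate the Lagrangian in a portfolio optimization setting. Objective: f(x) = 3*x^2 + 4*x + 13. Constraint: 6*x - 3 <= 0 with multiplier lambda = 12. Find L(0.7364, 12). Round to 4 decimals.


Step 1: Evaluate f(x).
f(0.7364) = 3*0.7364^2 + 4*0.7364 + 13 = 17.5725
Step 2: Evaluate g(x).
g(0.7364) = 6*0.7364 - 3 = 1.4184
Step 3: Compute Lagrangian.
L = 17.5725 + 12*1.4184 = 34.5933


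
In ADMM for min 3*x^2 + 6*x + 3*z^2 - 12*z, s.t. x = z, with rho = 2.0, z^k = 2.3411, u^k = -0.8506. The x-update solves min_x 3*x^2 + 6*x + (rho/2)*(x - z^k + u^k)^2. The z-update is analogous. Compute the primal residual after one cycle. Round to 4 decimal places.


ADMM iteration with rho = 2.0, z^k = 2.3411, u^k = -0.8506
Step 1: x-update.
Minimize 3*x^2 + 6*x + (2.0/2)*(x - 2.3411 - 0.8506)^2
FOC: (2*3 + 2.0)*x = -6 + 2.0*(2.3411 + 0.8506)
x^{k+1} = 0.0479
Step 2: z-update.
Minimize 3*z^2 - 12*z + (2.0/2)*(0.0479 - z - 0.8506)^2
FOC: (2*3 + 2.0)*z = 12 + 2.0*(0.0479 - 0.8506)
z^{k+1} = 1.2993
Step 3: u-update.
u^{k+1} = -0.8506 + 0.0479 - 1.2993 = -2.102
Step 4: Primal residual = |0.0479 - 1.2993| = 1.2514


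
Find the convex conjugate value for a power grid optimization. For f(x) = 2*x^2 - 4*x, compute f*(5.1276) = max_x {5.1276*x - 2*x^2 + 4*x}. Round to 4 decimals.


f*(y) = sup_x {y*x - a*x^2 - b*x} = sup_x {(y-b)*x - a*x^2}
FOC: (y - b) - 2a*x = 0 => x* = (y - b)/(2a)
x* = (5.1276 + 4)/(2*2) = 2.2819
f*(5.1276) = (y-b)^2/(4a) = (5.1276 + 4)^2/(4*2)
= 83.3131/8 = 10.4141


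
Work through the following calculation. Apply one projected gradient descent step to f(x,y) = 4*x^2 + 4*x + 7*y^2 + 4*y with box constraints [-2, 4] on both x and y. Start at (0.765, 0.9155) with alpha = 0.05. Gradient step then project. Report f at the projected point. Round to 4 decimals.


Step 1: Compute gradient at (0.765, 0.9155).
grad_x = 2*4*0.765 + 4 = 10.12
grad_y = 2*7*0.9155 + 4 = 16.817
Step 2: Gradient step.
x_raw = 0.765 - 0.05*10.12 = 0.259
y_raw = 0.9155 - 0.05*16.817 = 0.0747
Step 3: Project onto [-2, 4].
x_proj = clip(0.259) = 0.259
y_proj = clip(0.0747) = 0.0747
Step 4: Evaluate f.
f(0.259, 0.0747) = 1.6419


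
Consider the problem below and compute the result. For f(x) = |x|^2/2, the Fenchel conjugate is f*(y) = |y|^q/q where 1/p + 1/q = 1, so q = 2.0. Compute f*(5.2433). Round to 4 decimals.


The conjugate exponent q satisfies 1/p + 1/q = 1.
p = 2, so q = 2/(2 - 1) = 2.0
|y|^q = 5.2433^2.0 = 27.4922
f*(5.2433) = 27.4922 / 2.0 = 13.7461


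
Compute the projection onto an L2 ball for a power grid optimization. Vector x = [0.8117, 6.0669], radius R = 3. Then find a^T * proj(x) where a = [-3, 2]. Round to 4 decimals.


Step 1: Compute ||x|| (intermediates to 6 decimals).
||x|| = sqrt(0.8117^2 + 6.0669^2) = 6.120958
Step 2: Project.
Since ||x|| > R, scale = R/||x|| = 3/6.120958 = 0.490119, proj(x) = scale * x
proj(x) = [0.39783, 2.973503]
Step 3: Dot product.
a^T * proj(x) = -3*0.39783 + 2*2.973503 = 4.7535


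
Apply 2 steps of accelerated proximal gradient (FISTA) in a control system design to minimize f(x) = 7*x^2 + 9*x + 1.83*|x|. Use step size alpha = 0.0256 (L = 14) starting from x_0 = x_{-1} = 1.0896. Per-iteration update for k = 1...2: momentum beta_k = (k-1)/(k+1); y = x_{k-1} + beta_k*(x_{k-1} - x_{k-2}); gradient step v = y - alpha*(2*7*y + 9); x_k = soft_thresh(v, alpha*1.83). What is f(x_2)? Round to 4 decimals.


FISTA on f(x) = 7*x^2 + 9*x + 1.83*|x|
L = 14, alpha = 0.0256
Iteration 1: beta = 0.0, y = 1.0896 + 0.0*(1.0896 - 1.0896) = 1.0896
  grad(y) = 24.2544, v = y - alpha*grad = 0.4687
  prox(v) = soft_thresh(0.4687, 0.0468) = 0.4218
Iteration 2: beta = 0.3333, y = 0.4218 + 0.3333*(0.4218 - 1.0896) = 0.1993
  grad(y) = 11.7895, v = y - alpha*grad = -0.1026
  prox(v) = soft_thresh(-0.1026, 0.0468) = -0.0557
f(x_2) = 7*(-0.0557)^2 + 9*(-0.0557) + 1.83*|-0.0557| = -0.3777


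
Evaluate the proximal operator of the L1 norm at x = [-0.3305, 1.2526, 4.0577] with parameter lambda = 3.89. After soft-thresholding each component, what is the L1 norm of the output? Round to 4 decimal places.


Soft-thresholding with lambda = 3.89:
prox(-0.3305) = sign(-0.3305)*max(|-0.3305| - 3.89, 0) = 0.0
prox(1.2526) = sign(1.2526)*max(|1.2526| - 3.89, 0) = 0.0
prox(4.0577) = sign(4.0577)*max(|4.0577| - 3.89, 0) = 0.1677
prox(x) = [0.0, 0.0, 0.1677]
||prox(x)||_1 = 0.0 + 0.0 + 0.1677 = 0.1677


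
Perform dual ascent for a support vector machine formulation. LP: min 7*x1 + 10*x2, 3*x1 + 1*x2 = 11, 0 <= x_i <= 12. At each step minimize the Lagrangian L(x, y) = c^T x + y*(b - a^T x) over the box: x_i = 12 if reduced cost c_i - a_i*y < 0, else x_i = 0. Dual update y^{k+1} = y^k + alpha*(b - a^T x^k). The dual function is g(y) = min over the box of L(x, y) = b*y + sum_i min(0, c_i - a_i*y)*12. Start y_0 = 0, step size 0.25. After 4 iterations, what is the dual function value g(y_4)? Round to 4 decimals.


Dual ascent for LP: min 7*x1 + 10*x2, 3*x1 + 1*x2 = 11, 0 <= x_i <= 12
Step 1: y^k = 0.0, reduced costs: (7.0, 10.0)
  x^k = (0.0, 0.0), subgradient = b - a^T x = 11.0
  y^{k+1} = 0.0 + 0.25*11.0 = 2.75
Step 2: y^k = 2.75, reduced costs: (-1.25, 7.25)
  x^k = (12.0, 0.0), subgradient = b - a^T x = -25.0
  y^{k+1} = 2.75 + 0.25*-25.0 = -3.5
Step 3: y^k = -3.5, reduced costs: (17.5, 13.5)
  x^k = (0.0, 0.0), subgradient = b - a^T x = 11.0
  y^{k+1} = -3.5 + 0.25*11.0 = -0.75
Step 4: y^k = -0.75, reduced costs: (9.25, 10.75)
  x^k = (0.0, 0.0), subgradient = b - a^T x = 11.0
  y^{k+1} = -0.75 + 0.25*11.0 = 2.0
Dual objective at y_4 = 2.0: reduced costs (1.0, 8.0), box minimizer x = (0.0, 0.0)
g(y_4) = b*y + (c1 - a1*y)*x1 + (c2 - a2*y)*x2 = 11*2.0 + 1.0*0.0 + 8.0*0.0 = 22.0 + 0.0 + 0.0 = 22.0


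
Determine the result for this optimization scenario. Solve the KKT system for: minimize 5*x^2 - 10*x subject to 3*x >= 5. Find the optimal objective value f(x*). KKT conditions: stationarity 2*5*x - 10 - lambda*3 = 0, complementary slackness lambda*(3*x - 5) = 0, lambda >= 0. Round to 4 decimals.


Step 1: Try lambda = 0 (constraint inactive).
x_unc = 10/(2*5) = 1.0
Check: 3*1.0 = 3.0 < 5 -- violated!
Step 2: Constraint must be active: 3*x = 5
x* = 5/3 = 1.6667 (rounded; the exact value 5/3 is used below)
lambda = (2*5*(5/3) - 10)/3 = 2.2222
Step 3: Compute optimal value.
f(x*) = 5*(5/3)^2 - 10*(5/3) = -2.7778


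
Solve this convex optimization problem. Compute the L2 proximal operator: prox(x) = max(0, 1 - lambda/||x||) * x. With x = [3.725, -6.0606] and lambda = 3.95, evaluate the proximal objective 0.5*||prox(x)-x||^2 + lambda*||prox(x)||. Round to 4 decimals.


Step 1: Compute ||x||.
||x|| = 7.1138
Step 2: Compute scaling factor.
scale = max(0, 1 - 3.95/7.1138) = 0.4447
Step 3: prox(x) = [1.6567, -2.6954]
||prox(x)|| = 3.1638
Step 4: Proximal objective.
0.5*||prox-x||^2 = 7.8013
lambda*||prox|| = 12.497
Total = 20.2984


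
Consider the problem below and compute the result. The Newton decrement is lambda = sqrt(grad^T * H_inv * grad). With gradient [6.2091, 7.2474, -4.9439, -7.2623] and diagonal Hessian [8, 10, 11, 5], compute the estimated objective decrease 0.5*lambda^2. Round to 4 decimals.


Step 1: H is diagonal, so H^(-1) * g = [0.7761, 0.7247, -0.4494, -1.4525].
Step 2: g^T H^(-1) g = sum_i g_i^2 / H_ii
  = (6.2091)^2/8 + (7.2474)^2/10 + (-4.9439)^2/11 + (-7.2623)^2/5
  = 4.8191 + 5.2525 + 2.222 + 10.5482 = 22.8418
Step 3: Objective decrease = 0.5 * g^T H^(-1) g = 11.4209


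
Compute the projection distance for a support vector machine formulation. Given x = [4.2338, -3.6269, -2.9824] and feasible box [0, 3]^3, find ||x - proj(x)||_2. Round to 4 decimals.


Project each component onto [0, 3].
clip(4.2338) = 3.0, clip(-3.6269) = 0.0, clip(-2.9824) = 0.0
Projection = [3.0, 0.0, 0.0]
Squared diffs: [1.5223, 13.1544, 8.8947]
Distance = sqrt(23.5714) = 4.855


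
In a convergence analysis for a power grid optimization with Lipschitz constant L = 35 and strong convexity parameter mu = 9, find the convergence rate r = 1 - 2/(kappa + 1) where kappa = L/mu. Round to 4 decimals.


Step 1: Compute the condition number.
kappa = L/mu = 35/9 = 3.8889
Step 2: Compute the convergence rate.
r = 1 - 2/(kappa + 1) = 1 - 2*mu/(L + mu) = (L - mu)/(L + mu) = 26/44 = 0.5909


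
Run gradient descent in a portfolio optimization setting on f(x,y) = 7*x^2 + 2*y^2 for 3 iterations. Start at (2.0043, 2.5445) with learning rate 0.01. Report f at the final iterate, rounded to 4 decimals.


Gradient descent on f(x,y) = 7*x^2 + 2*y^2.
Starting point: (2.0043, 2.5445), alpha = 0.01
Step 1: grad_x = 2*7*2.0043 = 28.0602, grad_y = 2*2*2.5445 = 10.178
  x_1 = 2.0043 - 0.01*28.0602 = 1.7237
  y_1 = 2.5445 - 0.01*10.178 = 2.4427
Step 2: grad_x = 2*7*1.7237 = 24.1318, grad_y = 2*2*2.4427 = 9.7709
  x_2 = 1.7237 - 0.01*24.1318 = 1.4824
  y_2 = 2.4427 - 0.01*9.7709 = 2.345
Step 3: grad_x = 2*7*1.4824 = 20.7533, grad_y = 2*2*2.345 = 9.38
  x_3 = 1.4824 - 0.01*20.7533 = 1.2748
  y_3 = 2.345 - 0.01*9.38 = 2.2512
f(1.2748, 2.2512) = 7*1.2748^2 + 2*2.2512^2 = 21.5125


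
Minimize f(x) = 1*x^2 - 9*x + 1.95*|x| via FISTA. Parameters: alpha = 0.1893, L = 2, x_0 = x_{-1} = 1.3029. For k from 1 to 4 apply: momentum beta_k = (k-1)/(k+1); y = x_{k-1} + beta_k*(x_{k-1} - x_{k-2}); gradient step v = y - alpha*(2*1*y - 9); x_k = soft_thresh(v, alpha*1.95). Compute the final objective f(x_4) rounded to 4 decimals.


FISTA on f(x) = 1*x^2 - 9*x + 1.95*|x|
L = 2, alpha = 0.1893
Iteration 1: beta = 0.0, y = 1.3029 + 0.0*(1.3029 - 1.3029) = 1.3029
  grad(y) = -6.3942, v = y - alpha*grad = 2.5133
  prox(v) = soft_thresh(2.5133, 0.3691) = 2.1442
Iteration 2: beta = 0.3333, y = 2.1442 + 0.3333*(2.1442 - 1.3029) = 2.4246
  grad(y) = -4.1508, v = y - alpha*grad = 3.2104
  prox(v) = soft_thresh(3.2104, 0.3691) = 2.8412
Iteration 3: beta = 0.5, y = 2.8412 + 0.5*(2.8412 - 2.1442) = 3.1897
  grad(y) = -2.6205, v = y - alpha*grad = 3.6858
  prox(v) = soft_thresh(3.6858, 0.3691) = 3.3167
Iteration 4: beta = 0.6, y = 3.3167 + 0.6*(3.3167 - 2.8412) = 3.6019
  grad(y) = -1.7961, v = y - alpha*grad = 3.9419
  prox(v) = soft_thresh(3.9419, 0.3691) = 3.5728
f(x_4) = 1*3.5728^2 - 9*3.5728 + 1.95*|3.5728| = -12.4233


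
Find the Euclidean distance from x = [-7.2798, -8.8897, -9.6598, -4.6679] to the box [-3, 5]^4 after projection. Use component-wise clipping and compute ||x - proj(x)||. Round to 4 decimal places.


Project each component onto [-3, 5].
clip(-7.2798) = -3.0, clip(-8.8897) = -3.0, clip(-9.6598) = -3.0, clip(-4.6679) = -3.0
Projection = [-3.0, -3.0, -3.0, -3.0]
Squared diffs: [18.3167, 34.6886, 44.3529, 2.7819]
Distance = sqrt(100.1401) = 10.007


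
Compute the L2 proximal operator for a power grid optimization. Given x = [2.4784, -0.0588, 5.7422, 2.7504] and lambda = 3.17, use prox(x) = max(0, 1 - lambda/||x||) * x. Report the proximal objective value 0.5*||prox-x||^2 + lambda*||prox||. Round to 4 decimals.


Step 1: Compute ||x||.
||x|| = 6.8325
Step 2: Compute scaling factor.
scale = max(0, 1 - 3.17/6.8325) = 0.536
Step 3: prox(x) = [1.3285, -0.0315, 3.0781, 1.4743]
||prox(x)|| = 3.6625
Step 4: Proximal objective.
0.5*||prox-x||^2 = 5.0245
lambda*||prox|| = 11.6101
Total = 16.6347


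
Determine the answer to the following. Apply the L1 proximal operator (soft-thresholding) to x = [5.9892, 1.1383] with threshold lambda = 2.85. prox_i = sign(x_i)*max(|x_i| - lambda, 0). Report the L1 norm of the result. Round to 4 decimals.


Soft-thresholding with lambda = 2.85:
prox(5.9892) = sign(5.9892)*max(|5.9892| - 2.85, 0) = 3.1392
prox(1.1383) = sign(1.1383)*max(|1.1383| - 2.85, 0) = 0.0
prox(x) = [3.1392, 0.0]
||prox(x)||_1 = 3.1392 + 0.0 = 3.1392


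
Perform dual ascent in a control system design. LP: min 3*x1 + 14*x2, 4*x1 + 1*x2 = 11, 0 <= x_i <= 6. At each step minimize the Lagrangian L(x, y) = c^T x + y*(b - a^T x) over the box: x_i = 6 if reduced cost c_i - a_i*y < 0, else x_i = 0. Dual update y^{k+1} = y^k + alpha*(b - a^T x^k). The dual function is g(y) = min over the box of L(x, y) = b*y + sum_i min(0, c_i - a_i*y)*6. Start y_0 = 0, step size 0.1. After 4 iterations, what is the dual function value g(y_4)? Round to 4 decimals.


Dual ascent for LP: min 3*x1 + 14*x2, 4*x1 + 1*x2 = 11, 0 <= x_i <= 6
Step 1: y^k = 0.0, reduced costs: (3.0, 14.0)
  x^k = (0.0, 0.0), subgradient = b - a^T x = 11.0
  y^{k+1} = 0.0 + 0.1*11.0 = 1.1
Step 2: y^k = 1.1, reduced costs: (-1.4, 12.9)
  x^k = (6.0, 0.0), subgradient = b - a^T x = -13.0
  y^{k+1} = 1.1 + 0.1*-13.0 = -0.2
Step 3: y^k = -0.2, reduced costs: (3.8, 14.2)
  x^k = (0.0, 0.0), subgradient = b - a^T x = 11.0
  y^{k+1} = -0.2 + 0.1*11.0 = 0.9
Step 4: y^k = 0.9, reduced costs: (-0.6, 13.1)
  x^k = (6.0, 0.0), subgradient = b - a^T x = -13.0
  y^{k+1} = 0.9 + 0.1*-13.0 = -0.4
Dual objective at y_4 = -0.4: reduced costs (4.6, 14.4), box minimizer x = (0.0, 0.0)
g(y_4) = b*y + (c1 - a1*y)*x1 + (c2 - a2*y)*x2 = 11*(-0.4) + 4.6*0.0 + 14.4*0.0 = -4.4 + 0.0 + 0.0 = -4.4


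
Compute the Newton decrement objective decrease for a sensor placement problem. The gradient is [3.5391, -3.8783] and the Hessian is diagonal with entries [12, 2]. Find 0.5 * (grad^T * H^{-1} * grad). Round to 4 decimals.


Step 1: H is diagonal, so H^(-1) * g = [0.2949, -1.9392].
Step 2: g^T H^(-1) g = sum_i g_i^2 / H_ii
  = (3.5391)^2/12 + (-3.8783)^2/2
  = 1.0438 + 7.5206 = 8.5644
Step 3: Objective decrease = 0.5 * g^T H^(-1) g = 4.2822


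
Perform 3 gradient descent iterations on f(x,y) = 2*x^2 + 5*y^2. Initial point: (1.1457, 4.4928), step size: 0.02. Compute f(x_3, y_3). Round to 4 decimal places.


Gradient descent on f(x,y) = 2*x^2 + 5*y^2.
Starting point: (1.1457, 4.4928), alpha = 0.02
Step 1: grad_x = 2*2*1.1457 = 4.5828, grad_y = 2*5*4.4928 = 44.928
  x_1 = 1.1457 - 0.02*4.5828 = 1.054
  y_1 = 4.4928 - 0.02*44.928 = 3.5942
Step 2: grad_x = 2*2*1.054 = 4.2162, grad_y = 2*5*3.5942 = 35.9424
  x_2 = 1.054 - 0.02*4.2162 = 0.9697
  y_2 = 3.5942 - 0.02*35.9424 = 2.8754
Step 3: grad_x = 2*2*0.9697 = 3.8789, grad_y = 2*5*2.8754 = 28.7539
  x_3 = 0.9697 - 0.02*3.8789 = 0.8921
  y_3 = 2.8754 - 0.02*28.7539 = 2.3003
f(0.8921, 2.3003) = 2*0.8921^2 + 5*2.3003^2 = 28.0491


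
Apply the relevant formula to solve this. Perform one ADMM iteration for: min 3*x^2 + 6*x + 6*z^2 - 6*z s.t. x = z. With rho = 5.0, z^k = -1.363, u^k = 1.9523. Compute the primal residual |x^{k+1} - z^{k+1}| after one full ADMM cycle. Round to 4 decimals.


ADMM iteration with rho = 5.0, z^k = -1.363, u^k = 1.9523
Step 1: x-update.
Minimize 3*x^2 + 6*x + (5.0/2)*(x + 1.363 + 1.9523)^2
FOC: (2*3 + 5.0)*x = -6 + 5.0*(-1.363 - 1.9523)
x^{k+1} = -2.0524
Step 2: z-update.
Minimize 6*z^2 - 6*z + (5.0/2)*(-2.0524 - z + 1.9523)^2
FOC: (2*6 + 5.0)*z = 6 + 5.0*(-2.0524 + 1.9523)
z^{k+1} = 0.3235
Step 3: u-update.
u^{k+1} = 1.9523 - 2.0524 - 0.3235 = -0.4236
Step 4: Primal residual = |-2.0524 - 0.3235| = 2.3759


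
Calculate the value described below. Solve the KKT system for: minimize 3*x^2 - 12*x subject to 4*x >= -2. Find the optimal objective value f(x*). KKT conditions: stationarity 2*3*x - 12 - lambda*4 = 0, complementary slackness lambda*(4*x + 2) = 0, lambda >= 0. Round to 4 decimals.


Step 1: Try lambda = 0 (constraint inactive).
Stationarity: 2*3*x - 12 = 0
x* = 12/(2*3) = 2.0
Check constraint: 4*2.0 = 8.0 >= -2 -- satisfied.
Step 2: Compute optimal value.
f(x*) = 3*2.0^2 - 12*2.0 = -12.0


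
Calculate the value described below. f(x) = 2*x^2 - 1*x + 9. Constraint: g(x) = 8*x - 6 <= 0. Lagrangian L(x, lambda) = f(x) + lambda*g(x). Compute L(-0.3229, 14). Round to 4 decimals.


Step 1: Evaluate f(x).
f(-0.3229) = 2*(-0.3229)^2 - 1*(-0.3229) + 9 = 9.5314
Step 2: Evaluate g(x).
g(-0.3229) = 8*-0.3229 - 6 = -8.5832
Step 3: Compute Lagrangian.
L = 9.5314 + 14*-8.5832 = -110.6334


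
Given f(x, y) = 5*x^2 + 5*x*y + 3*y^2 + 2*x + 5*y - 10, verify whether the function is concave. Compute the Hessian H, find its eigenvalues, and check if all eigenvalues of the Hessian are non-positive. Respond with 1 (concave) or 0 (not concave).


The Hessian of f(x,y) = 5*x^2 + 5*x*y + 3*y^2 + 2*x + 5*y - 10 is:
H = [[10, 5], [5, 6]]
Trace = 10 + 6 = 16
Determinant = 10*6 - (5)^2 = 35
Discriminant = (16)^2 - 4*35 = 116.0
Eigenvalues: lambda_1 = 2.6148, lambda_2 = 13.3852
The function is not concave.

0


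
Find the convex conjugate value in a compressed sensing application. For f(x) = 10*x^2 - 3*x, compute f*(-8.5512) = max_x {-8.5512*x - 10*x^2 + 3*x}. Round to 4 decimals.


f*(y) = sup_x {y*x - a*x^2 - b*x} = sup_x {(y-b)*x - a*x^2}
FOC: (y - b) - 2a*x = 0 => x* = (y - b)/(2a)
x* = (-8.5512 + 3)/(2*10) = -0.2776
f*(-8.5512) = (y-b)^2/(4a) = (-8.5512 + 3)^2/(4*10)
= 30.8158/40 = 0.7704


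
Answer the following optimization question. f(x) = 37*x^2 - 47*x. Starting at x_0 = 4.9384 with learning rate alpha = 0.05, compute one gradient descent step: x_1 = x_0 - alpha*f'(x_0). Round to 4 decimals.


We compute the gradient at x_0 and apply the update.
f'(x) = 74*x - 47
f'(4.9384) = 74*4.9384 - 47 = 318.4416
x_1 = 4.9384 - 0.05*318.4416 = -10.9837


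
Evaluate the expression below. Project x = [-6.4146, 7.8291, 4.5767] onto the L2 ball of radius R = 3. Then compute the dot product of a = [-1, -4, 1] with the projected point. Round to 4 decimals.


Step 1: Compute ||x|| (intermediates to 6 decimals).
||x|| = sqrt((-6.4146)^2 + 7.8291^2 + 4.5767^2) = 11.108019
Step 2: Project.
Since ||x|| > R, scale = R/||x|| = 3/11.108019 = 0.270075, proj(x) = scale * x
proj(x) = [-1.732423, 2.114444, 1.236052]
Step 3: Dot product.
a^T * proj(x) = -1*(-1.732423) - 4*2.114444 + 1*1.236052 = -5.4893


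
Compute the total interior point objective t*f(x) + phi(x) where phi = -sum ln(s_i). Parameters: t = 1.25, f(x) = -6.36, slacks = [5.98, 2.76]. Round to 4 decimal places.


Step 1: Compute log-barrier.
ln values: [1.7884, 1.0152]
phi = -(1.7884 + 1.0152) = -2.8037
Step 2: Compute augmented objective.
t*f(x) = 1.25*-6.36 = -7.95
Total = -7.95 - 2.8037 = -10.7537


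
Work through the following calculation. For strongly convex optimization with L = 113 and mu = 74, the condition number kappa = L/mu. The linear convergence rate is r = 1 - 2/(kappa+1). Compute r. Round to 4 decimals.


Step 1: Compute the condition number.
kappa = L/mu = 113/74 = 1.527
Step 2: Compute the convergence rate.
r = 1 - 2/(kappa + 1) = 1 - 2*mu/(L + mu) = (L - mu)/(L + mu) = 39/187 = 0.2086


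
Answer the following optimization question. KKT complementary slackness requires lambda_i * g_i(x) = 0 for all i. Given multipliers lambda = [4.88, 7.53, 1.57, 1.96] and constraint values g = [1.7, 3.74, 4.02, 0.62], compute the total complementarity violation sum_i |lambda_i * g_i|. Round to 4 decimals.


KKT complementary slackness check:
lambda_1 * g_1 = 4.88 * 1.7 = 8.296
lambda_2 * g_2 = 7.53 * 3.74 = 28.1622
lambda_3 * g_3 = 1.57 * 4.02 = 6.3114
lambda_4 * g_4 = 1.96 * 0.62 = 1.2152
Total violation = 8.296 + 28.1622 + 6.3114 + 1.2152 = 43.9848


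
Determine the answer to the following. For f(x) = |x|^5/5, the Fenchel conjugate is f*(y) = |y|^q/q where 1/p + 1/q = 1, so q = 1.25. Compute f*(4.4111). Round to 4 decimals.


The conjugate exponent q satisfies 1/p + 1/q = 1.
p = 5, so q = 5/(5 - 1) = 1.25
|y|^q = 4.4111^1.25 = 6.3927
f*(4.4111) = 6.3927 / 1.25 = 5.1142


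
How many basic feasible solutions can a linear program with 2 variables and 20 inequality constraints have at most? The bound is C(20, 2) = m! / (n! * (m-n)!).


Each vertex corresponds to some choice of n active constraints out of m, so the number of vertices is at most C(m, n) = m! / (n!(m-n)!).
m = 20, n = 2
Numerator: 20 * 19
Denominator: 2! = 2
C(20, 2) = 190


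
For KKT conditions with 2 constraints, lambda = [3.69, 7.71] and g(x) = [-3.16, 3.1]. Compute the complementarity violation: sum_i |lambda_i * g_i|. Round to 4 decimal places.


KKT complementary slackness check:
lambda_1 * g_1 = 3.69 * -3.16 = -11.6604
lambda_2 * g_2 = 7.71 * 3.1 = 23.901
Total violation = 11.6604 + 23.901 = 35.5614


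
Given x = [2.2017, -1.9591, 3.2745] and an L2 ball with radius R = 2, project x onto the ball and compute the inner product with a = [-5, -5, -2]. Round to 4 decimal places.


Step 1: Compute ||x|| (intermediates to 6 decimals).
||x|| = sqrt(2.2017^2 + (-1.9591)^2 + 3.2745^2) = 4.40544
Step 2: Project.
Since ||x|| > R, scale = R/||x|| = 2/4.40544 = 0.453984, proj(x) = scale * x
proj(x) = [0.999537, -0.8894, 1.486571]
Step 3: Dot product.
a^T * proj(x) = -5*0.999537 - 5*(-0.8894) - 2*1.486571 = -3.5238


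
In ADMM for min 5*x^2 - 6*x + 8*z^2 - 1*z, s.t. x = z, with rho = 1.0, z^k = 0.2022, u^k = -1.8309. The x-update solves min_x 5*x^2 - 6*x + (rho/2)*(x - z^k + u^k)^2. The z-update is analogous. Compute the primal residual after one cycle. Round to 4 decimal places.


ADMM iteration with rho = 1.0, z^k = 0.2022, u^k = -1.8309
Step 1: x-update.
Minimize 5*x^2 - 6*x + (1.0/2)*(x - 0.2022 - 1.8309)^2
FOC: (2*5 + 1.0)*x = 6 + 1.0*(0.2022 + 1.8309)
x^{k+1} = 0.7303
Step 2: z-update.
Minimize 8*z^2 - 1*z + (1.0/2)*(0.7303 - z - 1.8309)^2
FOC: (2*8 + 1.0)*z = 1 + 1.0*(0.7303 - 1.8309)
z^{k+1} = -0.0059
Step 3: u-update.
u^{k+1} = -1.8309 + 0.7303 + 0.0059 = -1.0947
Step 4: Primal residual = |0.7303 + 0.0059| = 0.7362


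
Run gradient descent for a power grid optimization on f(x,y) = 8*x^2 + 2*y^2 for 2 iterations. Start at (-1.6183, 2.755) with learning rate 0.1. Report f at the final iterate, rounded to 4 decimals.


Gradient descent on f(x,y) = 8*x^2 + 2*y^2.
Starting point: (-1.6183, 2.755), alpha = 0.1
Step 1: grad_x = 2*8*-1.6183 = -25.8928, grad_y = 2*2*2.755 = 11.02
  x_1 = -1.6183 - 0.1*-25.8928 = 0.971
  y_1 = 2.755 - 0.1*11.02 = 1.653
Step 2: grad_x = 2*8*0.971 = 15.5357, grad_y = 2*2*1.653 = 6.612
  x_2 = 0.971 - 0.1*15.5357 = -0.5826
  y_2 = 1.653 - 0.1*6.612 = 0.9918
f(-0.5826, 0.9918) = 8*(-0.5826)^2 + 2*0.9918^2 = 4.6826


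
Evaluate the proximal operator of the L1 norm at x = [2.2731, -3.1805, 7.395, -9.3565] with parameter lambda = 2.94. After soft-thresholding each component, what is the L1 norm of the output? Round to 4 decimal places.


Soft-thresholding with lambda = 2.94:
prox(2.2731) = sign(2.2731)*max(|2.2731| - 2.94, 0) = 0.0
prox(-3.1805) = sign(-3.1805)*max(|-3.1805| - 2.94, 0) = -0.2405
prox(7.395) = sign(7.395)*max(|7.395| - 2.94, 0) = 4.455
prox(-9.3565) = sign(-9.3565)*max(|-9.3565| - 2.94, 0) = -6.4165
prox(x) = [0.0, -0.2405, 4.455, -6.4165]
||prox(x)||_1 = 0.0 + 0.2405 + 4.455 + 6.4165 = 11.112


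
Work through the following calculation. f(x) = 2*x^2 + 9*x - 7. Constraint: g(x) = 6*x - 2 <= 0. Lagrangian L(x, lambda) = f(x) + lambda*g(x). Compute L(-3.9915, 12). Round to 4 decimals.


Step 1: Evaluate f(x).
f(-3.9915) = 2*(-3.9915)^2 + 9*(-3.9915) - 7 = -11.0594
Step 2: Evaluate g(x).
g(-3.9915) = 6*-3.9915 - 2 = -25.949
Step 3: Compute Lagrangian.
L = -11.0594 + 12*-25.949 = -322.4474


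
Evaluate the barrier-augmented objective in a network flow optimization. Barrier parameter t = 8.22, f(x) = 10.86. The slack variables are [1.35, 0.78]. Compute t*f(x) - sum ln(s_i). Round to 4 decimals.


Step 1: Compute log-barrier.
ln values: [0.3001, -0.2485]
phi = -(0.3001 - 0.2485) = -0.0516
Step 2: Compute augmented objective.
t*f(x) = 8.22*10.86 = 89.2692
Total = 89.2692 - 0.0516 = 89.2176


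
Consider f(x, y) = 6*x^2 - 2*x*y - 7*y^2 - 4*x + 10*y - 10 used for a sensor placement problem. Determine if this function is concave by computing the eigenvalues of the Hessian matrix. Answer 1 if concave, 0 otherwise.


The Hessian of f(x,y) = 6*x^2 - 2*x*y - 7*y^2 - 4*x + 10*y - 10 is:
H = [[12, -2], [-2, -14]]
Trace = 12 - 14 = -2
Determinant = 12*-14 - (-2)^2 = -172
Discriminant = (-2)^2 - 4*-172 = 692.0
Eigenvalues: lambda_1 = -14.1529, lambda_2 = 12.1529
The function is not concave.

0


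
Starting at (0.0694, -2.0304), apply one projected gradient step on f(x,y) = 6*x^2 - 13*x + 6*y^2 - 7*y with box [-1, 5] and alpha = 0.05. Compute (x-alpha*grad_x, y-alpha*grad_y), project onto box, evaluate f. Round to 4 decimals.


Step 1: Compute gradient at (0.0694, -2.0304).
grad_x = 2*6*0.0694 - 13 = -12.1672
grad_y = 2*6*-2.0304 - 7 = -31.3648
Step 2: Gradient step.
x_raw = 0.0694 - 0.05*-12.1672 = 0.6778
y_raw = -2.0304 - 0.05*-31.3648 = -0.4622
Step 3: Project onto [-1, 5].
x_proj = clip(0.6778) = 0.6778
y_proj = clip(-0.4622) = -0.4622
Step 4: Evaluate f.
f(0.6778, -0.4622) = -1.5381


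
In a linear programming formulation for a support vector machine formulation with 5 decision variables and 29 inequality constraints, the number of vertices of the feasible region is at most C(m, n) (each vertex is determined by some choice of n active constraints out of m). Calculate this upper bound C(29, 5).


Each vertex corresponds to some choice of n active constraints out of m, so the number of vertices is at most C(m, n) = m! / (n!(m-n)!).
m = 29, n = 5
Numerator: 29 * 28 * 27 * 26 * 25
Denominator: 5! = 120
C(29, 5) = 118755


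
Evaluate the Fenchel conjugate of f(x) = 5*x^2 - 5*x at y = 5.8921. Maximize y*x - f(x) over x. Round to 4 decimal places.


f*(y) = sup_x {y*x - a*x^2 - b*x} = sup_x {(y-b)*x - a*x^2}
FOC: (y - b) - 2a*x = 0 => x* = (y - b)/(2a)
x* = (5.8921 + 5)/(2*5) = 1.0892
f*(5.8921) = (y-b)^2/(4a) = (5.8921 + 5)^2/(4*5)
= 118.6378/20 = 5.9319


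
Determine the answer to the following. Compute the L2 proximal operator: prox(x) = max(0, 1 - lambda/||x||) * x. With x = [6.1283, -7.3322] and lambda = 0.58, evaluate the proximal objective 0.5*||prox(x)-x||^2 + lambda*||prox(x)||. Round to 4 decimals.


Step 1: Compute ||x||.
||x|| = 9.556
Step 2: Compute scaling factor.
scale = max(0, 1 - 0.58/9.556) = 0.9393
Step 3: prox(x) = [5.7563, -6.8872]
||prox(x)|| = 8.976
Step 4: Proximal objective.
0.5*||prox-x||^2 = 0.1682
lambda*||prox|| = 5.2061
Total = 5.3743


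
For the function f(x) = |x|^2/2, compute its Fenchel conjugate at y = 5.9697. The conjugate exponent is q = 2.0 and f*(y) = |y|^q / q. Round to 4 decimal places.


The conjugate exponent q satisfies 1/p + 1/q = 1.
p = 2, so q = 2/(2 - 1) = 2.0
|y|^q = 5.9697^2.0 = 35.6373
f*(5.9697) = 35.6373 / 2.0 = 17.8187


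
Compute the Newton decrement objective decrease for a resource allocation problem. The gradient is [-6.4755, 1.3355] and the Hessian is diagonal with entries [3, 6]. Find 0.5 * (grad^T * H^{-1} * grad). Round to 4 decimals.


Step 1: H is diagonal, so H^(-1) * g = [-2.1585, 0.2226].
Step 2: g^T H^(-1) g = sum_i g_i^2 / H_ii
  = (-6.4755)^2/3 + (1.3355)^2/6
  = 13.9774 + 0.2973 = 14.2746
Step 3: Objective decrease = 0.5 * g^T H^(-1) g = 7.1373


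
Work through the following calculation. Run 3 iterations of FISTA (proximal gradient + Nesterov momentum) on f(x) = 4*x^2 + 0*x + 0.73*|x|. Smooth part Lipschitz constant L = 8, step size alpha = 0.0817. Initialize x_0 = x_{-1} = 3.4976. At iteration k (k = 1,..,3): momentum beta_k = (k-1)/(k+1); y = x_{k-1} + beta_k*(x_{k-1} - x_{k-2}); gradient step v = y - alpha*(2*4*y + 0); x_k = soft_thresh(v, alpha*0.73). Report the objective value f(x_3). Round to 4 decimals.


FISTA on f(x) = 4*x^2 + 0*x + 0.73*|x|
L = 8, alpha = 0.0817
Iteration 1: beta = 0.0, y = 3.4976 + 0.0*(3.4976 - 3.4976) = 3.4976
  grad(y) = 27.9808, v = y - alpha*grad = 1.2116
  prox(v) = soft_thresh(1.2116, 0.0596) = 1.1519
Iteration 2: beta = 0.3333, y = 1.1519 + 0.3333*(1.1519 - 3.4976) = 0.37
  grad(y) = 2.9603, v = y - alpha*grad = 0.1282
  prox(v) = soft_thresh(0.1282, 0.0596) = 0.0685
Iteration 3: beta = 0.5, y = 0.0685 + 0.5*(0.0685 - 1.1519) = -0.4732
  grad(y) = -3.7852, v = y - alpha*grad = -0.1639
  prox(v) = soft_thresh(-0.1639, 0.0596) = -0.1043
f(x_3) = 4*(-0.1043)^2 + 0*(-0.1043) + 0.73*|-0.1043| = 0.1196


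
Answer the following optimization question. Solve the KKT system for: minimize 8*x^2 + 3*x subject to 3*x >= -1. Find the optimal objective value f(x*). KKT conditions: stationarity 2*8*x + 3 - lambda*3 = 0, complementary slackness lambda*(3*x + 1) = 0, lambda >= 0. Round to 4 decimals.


Step 1: Try lambda = 0 (constraint inactive).
Stationarity: 2*8*x + 3 = 0
x* = -3/(2*8) = -0.1875
Check constraint: 3*-0.1875 = -0.5625 >= -1 -- satisfied.
Step 2: Compute optimal value.
f(x*) = 8*(-0.1875)^2 + 3*(-0.1875) = -0.2813


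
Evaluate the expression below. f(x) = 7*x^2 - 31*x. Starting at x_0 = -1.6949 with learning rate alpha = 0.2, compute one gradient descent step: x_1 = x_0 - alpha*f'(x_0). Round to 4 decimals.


We compute the gradient at x_0 and apply the update.
f'(x) = 14*x - 31
f'(-1.6949) = 14*-1.6949 - 31 = -54.7286
x_1 = -1.6949 - 0.2*-54.7286 = 9.2508


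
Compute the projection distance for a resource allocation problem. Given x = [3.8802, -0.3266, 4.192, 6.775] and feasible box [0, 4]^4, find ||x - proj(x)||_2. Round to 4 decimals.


Project each component onto [0, 4].
clip(3.8802) = 3.8802, clip(-0.3266) = 0.0, clip(4.192) = 4.0, clip(6.775) = 4.0
Projection = [3.8802, 0.0, 4.0, 4.0]
Squared diffs: [0.0, 0.1067, 0.0369, 7.7006]
Distance = sqrt(7.8442) = 2.8007
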